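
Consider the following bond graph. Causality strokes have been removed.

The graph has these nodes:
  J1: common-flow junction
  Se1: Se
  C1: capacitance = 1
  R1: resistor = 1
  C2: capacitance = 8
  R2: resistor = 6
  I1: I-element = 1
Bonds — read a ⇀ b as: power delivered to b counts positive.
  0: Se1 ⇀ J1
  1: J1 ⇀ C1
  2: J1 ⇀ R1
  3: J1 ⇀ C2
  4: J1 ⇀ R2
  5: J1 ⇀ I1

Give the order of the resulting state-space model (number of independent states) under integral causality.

3  (C1, C2, I1 all integral)

#0 →J1  (source Se1 imposes e)
#1 →J1  (C1: C, integral causality)
#3 →J1  (prefer integral on C2)
#5 →I1  (I1: I, integral causality)
#2 →J1  (common-f at J1 fixed by 5)
#4 →J1  (1-jn J1 has f-setter on 5)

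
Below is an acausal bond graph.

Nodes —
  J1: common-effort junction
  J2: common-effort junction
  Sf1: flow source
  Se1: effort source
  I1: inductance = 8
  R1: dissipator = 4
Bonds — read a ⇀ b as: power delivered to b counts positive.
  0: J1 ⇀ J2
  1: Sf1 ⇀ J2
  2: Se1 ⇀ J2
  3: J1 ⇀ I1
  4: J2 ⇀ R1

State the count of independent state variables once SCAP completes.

1  (I1 all integral)

β1 stroke at Sf1  (source Sf1 imposes f)
β2 stroke at J2  (Se1 fixes effort; stroke away)
β0 stroke at J1  (J2 effort already set via bond 2)
β4 stroke at R1  (0-jn J2 has e-setter on 2)
β3 stroke at I1  (common-e at J1 fixed by 0)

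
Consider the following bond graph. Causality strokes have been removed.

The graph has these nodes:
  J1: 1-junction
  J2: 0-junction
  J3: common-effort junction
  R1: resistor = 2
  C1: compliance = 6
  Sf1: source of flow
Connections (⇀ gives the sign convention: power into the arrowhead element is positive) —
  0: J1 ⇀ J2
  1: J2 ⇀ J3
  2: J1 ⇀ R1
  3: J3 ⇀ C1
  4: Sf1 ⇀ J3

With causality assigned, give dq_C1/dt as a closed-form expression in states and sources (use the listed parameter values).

β4 →Sf1  (source Sf1 imposes f)
β3 →J3  (C1 outputs effort q/C1)
β1 →J2  (J3: bond 3 brought effort, rest push out)
β0 →J1  (J2 effort already set via bond 1)
β2 →R1  (only one flow-in slot at J1)

dq_C1/dt = F_Sf1 - q_C1/12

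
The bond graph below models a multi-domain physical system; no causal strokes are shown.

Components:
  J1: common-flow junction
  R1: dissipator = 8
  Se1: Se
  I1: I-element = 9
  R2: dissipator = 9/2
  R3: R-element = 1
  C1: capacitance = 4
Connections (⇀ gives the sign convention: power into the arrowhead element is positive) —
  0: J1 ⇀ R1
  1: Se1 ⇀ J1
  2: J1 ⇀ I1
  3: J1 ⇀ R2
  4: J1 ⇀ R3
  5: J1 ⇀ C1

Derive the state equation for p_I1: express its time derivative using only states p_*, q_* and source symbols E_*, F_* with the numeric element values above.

dp_I1/dt = E_Se1 - 3*p_I1/2 - q_C1/4

β1 |J1  (Se1 (Se) sets effort on bond)
β2 |I1  (I1: I, integral causality)
β0 |J1  (common-f at J1 fixed by 2)
β3 |J1  (J1: bond 2 brought flow, rest push out)
β4 |J1  (J1 flow already set via bond 2)
β5 |J1  (1-jn J1 has f-setter on 2)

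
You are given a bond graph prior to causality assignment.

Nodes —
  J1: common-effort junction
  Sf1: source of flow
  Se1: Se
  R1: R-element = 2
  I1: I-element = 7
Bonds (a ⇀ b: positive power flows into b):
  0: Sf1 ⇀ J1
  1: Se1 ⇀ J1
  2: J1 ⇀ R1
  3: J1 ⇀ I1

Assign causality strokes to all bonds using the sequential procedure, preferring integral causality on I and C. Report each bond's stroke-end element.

#0 →Sf1  (Sf1: flow source, stroke at near end)
#1 →J1  (Se1: effort source, stroke at far end)
#2 →R1  (J1: bond 1 brought effort, rest push out)
#3 →I1  (J1 effort already set via bond 1)

β0 |Sf1
β1 |J1
β2 |R1
β3 |I1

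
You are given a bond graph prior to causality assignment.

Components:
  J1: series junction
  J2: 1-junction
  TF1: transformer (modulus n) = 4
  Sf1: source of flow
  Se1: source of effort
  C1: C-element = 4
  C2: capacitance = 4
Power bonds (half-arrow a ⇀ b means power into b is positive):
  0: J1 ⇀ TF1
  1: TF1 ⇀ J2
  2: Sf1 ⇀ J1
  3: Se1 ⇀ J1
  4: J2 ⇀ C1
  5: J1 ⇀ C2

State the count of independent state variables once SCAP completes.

2  (C1, C2 all integral)

b2 →Sf1  (Sf1 (Sf) sets flow on bond)
b3 →J1  (source Se1 imposes e)
b0 →J1  (1-jn J1 has f-setter on 2)
b5 →J1  (1-jn J1 has f-setter on 2)
b1 →TF1  (TF1: transformer flips bond 0)
b4 →J2  (common-f at J2 fixed by 1)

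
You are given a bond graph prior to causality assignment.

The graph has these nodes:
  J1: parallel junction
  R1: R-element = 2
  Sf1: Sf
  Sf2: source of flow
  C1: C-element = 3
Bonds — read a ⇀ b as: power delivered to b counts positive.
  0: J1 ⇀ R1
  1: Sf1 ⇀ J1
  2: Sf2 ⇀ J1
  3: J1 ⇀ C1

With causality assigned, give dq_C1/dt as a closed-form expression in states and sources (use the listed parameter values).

dq_C1/dt = F_Sf1 + F_Sf2 - q_C1/6

bond 1 stroke→Sf1  (Sf1 fixes flow; stroke at Sf1)
bond 2 stroke→Sf2  (Sf2 (Sf) sets flow on bond)
bond 3 stroke→J1  (C1 outputs effort q/C1)
bond 0 stroke→R1  (common-e at J1 fixed by 3)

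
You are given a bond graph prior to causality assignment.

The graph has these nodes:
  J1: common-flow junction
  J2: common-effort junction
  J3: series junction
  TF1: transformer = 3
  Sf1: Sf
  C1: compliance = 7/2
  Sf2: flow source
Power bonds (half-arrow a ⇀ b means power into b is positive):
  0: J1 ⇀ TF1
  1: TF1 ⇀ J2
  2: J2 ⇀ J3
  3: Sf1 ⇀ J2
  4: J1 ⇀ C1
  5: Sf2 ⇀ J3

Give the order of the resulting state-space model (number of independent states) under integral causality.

bond 3 stroke→Sf1  (Sf1 fixes flow; stroke at Sf1)
bond 5 stroke→Sf2  (Sf2 fixes flow; stroke at Sf2)
bond 2 stroke→J3  (common-f at J3 fixed by 5)
bond 1 stroke→J2  (J2: last free bond brings effort in)
bond 0 stroke→TF1  (through TF1, causality passes straight; one stroke at TF1)
bond 4 stroke→J1  (J1: bond 0 brought flow, rest push out)

1  (C1 all integral)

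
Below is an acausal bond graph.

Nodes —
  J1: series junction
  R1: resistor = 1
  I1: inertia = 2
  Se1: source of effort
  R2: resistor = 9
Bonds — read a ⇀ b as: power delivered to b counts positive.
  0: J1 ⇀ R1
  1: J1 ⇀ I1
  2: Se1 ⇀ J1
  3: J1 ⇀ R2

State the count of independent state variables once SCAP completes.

1  (I1 all integral)

#2 stroke at J1  (Se1 (Se) sets effort on bond)
#1 stroke at I1  (I1: I, integral causality)
#0 stroke at J1  (J1 flow already set via bond 1)
#3 stroke at J1  (1-jn J1 has f-setter on 1)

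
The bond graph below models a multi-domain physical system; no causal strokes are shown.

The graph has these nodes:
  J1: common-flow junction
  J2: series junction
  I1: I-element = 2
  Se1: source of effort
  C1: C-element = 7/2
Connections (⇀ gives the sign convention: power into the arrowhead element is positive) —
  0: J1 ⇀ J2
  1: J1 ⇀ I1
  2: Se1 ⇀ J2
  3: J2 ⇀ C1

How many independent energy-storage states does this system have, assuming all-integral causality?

#2 |J2  (source Se1 imposes e)
#1 |I1  (I1 integral (f out))
#0 |J1  (J1 flow already set via bond 1)
#3 |J2  (common-f at J2 fixed by 0)

2  (C1, I1 all integral)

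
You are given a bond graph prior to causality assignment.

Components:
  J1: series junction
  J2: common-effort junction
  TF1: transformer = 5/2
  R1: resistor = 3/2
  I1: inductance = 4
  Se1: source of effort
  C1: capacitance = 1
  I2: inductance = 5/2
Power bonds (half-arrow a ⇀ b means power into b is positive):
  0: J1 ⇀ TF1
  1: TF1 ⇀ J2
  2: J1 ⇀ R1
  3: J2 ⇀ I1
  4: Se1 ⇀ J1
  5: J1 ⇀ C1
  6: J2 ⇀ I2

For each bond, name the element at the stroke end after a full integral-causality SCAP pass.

#4 →J1  (source Se1 imposes e)
#3 →I1  (prefer integral on I1)
#5 →J1  (C1 outputs effort q/C1)
#6 →I2  (I2: I, integral causality)
#1 →J2  (J2 needs exactly one e-in)
#0 →TF1  (through TF1, causality passes straight; one stroke at TF1)
#2 →J1  (common-f at J1 fixed by 0)

β0 |TF1
β1 |J2
β2 |J1
β3 |I1
β4 |J1
β5 |J1
β6 |I2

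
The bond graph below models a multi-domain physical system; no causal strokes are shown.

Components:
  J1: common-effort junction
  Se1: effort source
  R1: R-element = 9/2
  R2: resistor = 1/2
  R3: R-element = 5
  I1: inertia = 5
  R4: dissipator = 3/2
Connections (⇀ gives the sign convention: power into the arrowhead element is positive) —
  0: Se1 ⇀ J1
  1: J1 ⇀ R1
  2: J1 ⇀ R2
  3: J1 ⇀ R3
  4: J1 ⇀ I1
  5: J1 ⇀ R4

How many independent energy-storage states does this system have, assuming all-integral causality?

1  (I1 all integral)

β0 stroke→J1  (Se1 fixes effort; stroke away)
β1 stroke→R1  (0-jn J1 has e-setter on 0)
β2 stroke→R2  (J1 effort already set via bond 0)
β3 stroke→R3  (J1: bond 0 brought effort, rest push out)
β4 stroke→I1  (common-e at J1 fixed by 0)
β5 stroke→R4  (J1 effort already set via bond 0)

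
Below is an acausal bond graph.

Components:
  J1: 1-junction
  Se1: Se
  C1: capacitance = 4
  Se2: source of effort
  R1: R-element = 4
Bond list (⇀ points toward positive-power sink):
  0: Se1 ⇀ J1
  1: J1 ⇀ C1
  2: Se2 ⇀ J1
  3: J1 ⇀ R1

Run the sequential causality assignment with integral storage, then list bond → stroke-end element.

β0 stroke→J1  (source Se1 imposes e)
β2 stroke→J1  (Se2 fixes effort; stroke away)
β1 stroke→J1  (prefer integral on C1)
β3 stroke→R1  (J1: last free bond brings flow in)

b0 →J1
b1 →J1
b2 →J1
b3 →R1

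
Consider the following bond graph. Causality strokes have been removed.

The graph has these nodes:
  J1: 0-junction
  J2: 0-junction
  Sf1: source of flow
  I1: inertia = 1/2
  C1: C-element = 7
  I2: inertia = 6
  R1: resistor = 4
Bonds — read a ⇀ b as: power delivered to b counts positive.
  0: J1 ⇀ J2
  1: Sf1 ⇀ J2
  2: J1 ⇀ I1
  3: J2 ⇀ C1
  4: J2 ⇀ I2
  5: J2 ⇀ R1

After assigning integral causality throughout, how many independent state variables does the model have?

3  (C1, I1, I2 all integral)

bond 1 stroke at Sf1  (source Sf1 imposes f)
bond 2 stroke at I1  (prefer integral on I1)
bond 0 stroke at J1  (J1: last free bond brings effort in)
bond 3 stroke at J2  (C1 integral (e out))
bond 4 stroke at I2  (J2: bond 3 brought effort, rest push out)
bond 5 stroke at R1  (J2: bond 3 brought effort, rest push out)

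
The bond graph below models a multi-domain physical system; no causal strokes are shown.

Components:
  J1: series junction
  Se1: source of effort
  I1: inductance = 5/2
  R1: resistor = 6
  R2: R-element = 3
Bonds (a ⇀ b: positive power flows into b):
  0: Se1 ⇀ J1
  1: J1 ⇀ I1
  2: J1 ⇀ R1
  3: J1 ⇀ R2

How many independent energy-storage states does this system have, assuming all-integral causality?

1  (I1 all integral)

#0 stroke→J1  (Se1 (Se) sets effort on bond)
#1 stroke→I1  (I1 integral (f out))
#2 stroke→J1  (1-jn J1 has f-setter on 1)
#3 stroke→J1  (common-f at J1 fixed by 1)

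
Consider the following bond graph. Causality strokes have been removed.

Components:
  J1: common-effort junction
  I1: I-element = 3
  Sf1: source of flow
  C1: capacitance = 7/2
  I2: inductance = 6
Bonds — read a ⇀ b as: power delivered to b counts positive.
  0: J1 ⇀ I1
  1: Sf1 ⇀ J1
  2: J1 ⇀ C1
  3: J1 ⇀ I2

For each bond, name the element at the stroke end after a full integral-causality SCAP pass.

b1 stroke at Sf1  (source Sf1 imposes f)
b0 stroke at I1  (I1: I, integral causality)
b2 stroke at J1  (C1 outputs effort q/C1)
b3 stroke at I2  (J1: bond 2 brought effort, rest push out)

#0 stroke→I1
#1 stroke→Sf1
#2 stroke→J1
#3 stroke→I2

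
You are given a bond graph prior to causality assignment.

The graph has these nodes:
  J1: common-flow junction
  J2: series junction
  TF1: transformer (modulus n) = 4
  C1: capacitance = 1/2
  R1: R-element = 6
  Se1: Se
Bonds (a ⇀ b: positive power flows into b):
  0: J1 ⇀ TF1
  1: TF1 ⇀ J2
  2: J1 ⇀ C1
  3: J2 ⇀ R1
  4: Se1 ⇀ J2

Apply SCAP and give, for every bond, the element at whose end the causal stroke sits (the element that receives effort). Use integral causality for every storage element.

bond 0 stroke→TF1
bond 1 stroke→J2
bond 2 stroke→J1
bond 3 stroke→R1
bond 4 stroke→J2

bond 4 |J2  (Se1 fixes effort; stroke away)
bond 2 |J1  (C1 integral (e out))
bond 0 |TF1  (closing 1-jn rule on J1)
bond 1 |J2  (TF TF1: opposite of bond 0)
bond 3 |R1  (only one flow-in slot at J2)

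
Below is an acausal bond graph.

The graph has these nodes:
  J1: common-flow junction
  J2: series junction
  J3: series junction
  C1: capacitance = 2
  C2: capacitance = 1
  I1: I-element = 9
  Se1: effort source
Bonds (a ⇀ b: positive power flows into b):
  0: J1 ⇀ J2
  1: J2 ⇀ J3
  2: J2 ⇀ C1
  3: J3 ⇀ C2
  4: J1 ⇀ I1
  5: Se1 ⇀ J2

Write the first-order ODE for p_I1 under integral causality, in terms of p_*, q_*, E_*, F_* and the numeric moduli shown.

β5 stroke→J2  (Se1: effort source, stroke at far end)
β2 stroke→J2  (prefer integral on C1)
β3 stroke→J3  (C2 integral (e out))
β1 stroke→J2  (only one flow-in slot at J3)
β0 stroke→J1  (J2: last free bond brings flow in)
β4 stroke→I1  (closing 1-jn rule on J1)

dp_I1/dt = E_Se1 - q_C1/2 - q_C2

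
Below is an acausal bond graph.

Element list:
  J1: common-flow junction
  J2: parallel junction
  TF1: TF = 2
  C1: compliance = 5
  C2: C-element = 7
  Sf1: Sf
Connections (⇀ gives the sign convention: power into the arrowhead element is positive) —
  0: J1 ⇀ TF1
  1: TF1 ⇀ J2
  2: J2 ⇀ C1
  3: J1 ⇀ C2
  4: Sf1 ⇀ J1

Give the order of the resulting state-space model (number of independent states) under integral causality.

#4 |Sf1  (source Sf1 imposes f)
#0 |J1  (J1: bond 4 brought flow, rest push out)
#3 |J1  (J1: bond 4 brought flow, rest push out)
#1 |TF1  (TF1: transformer flips bond 0)
#2 |J2  (closing 0-jn rule on J2)

2  (C1, C2 all integral)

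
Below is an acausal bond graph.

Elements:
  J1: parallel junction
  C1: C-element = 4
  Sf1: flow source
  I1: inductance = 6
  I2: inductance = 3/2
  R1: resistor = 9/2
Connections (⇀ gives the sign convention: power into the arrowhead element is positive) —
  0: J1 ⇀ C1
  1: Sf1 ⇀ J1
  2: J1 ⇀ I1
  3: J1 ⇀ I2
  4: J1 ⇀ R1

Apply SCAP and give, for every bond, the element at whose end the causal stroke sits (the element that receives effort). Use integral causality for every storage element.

b1 stroke→Sf1  (Sf1 fixes flow; stroke at Sf1)
b0 stroke→J1  (C1 integral (e out))
b2 stroke→I1  (0-jn J1 has e-setter on 0)
b3 stroke→I2  (J1: bond 0 brought effort, rest push out)
b4 stroke→R1  (common-e at J1 fixed by 0)

#0 |J1
#1 |Sf1
#2 |I1
#3 |I2
#4 |R1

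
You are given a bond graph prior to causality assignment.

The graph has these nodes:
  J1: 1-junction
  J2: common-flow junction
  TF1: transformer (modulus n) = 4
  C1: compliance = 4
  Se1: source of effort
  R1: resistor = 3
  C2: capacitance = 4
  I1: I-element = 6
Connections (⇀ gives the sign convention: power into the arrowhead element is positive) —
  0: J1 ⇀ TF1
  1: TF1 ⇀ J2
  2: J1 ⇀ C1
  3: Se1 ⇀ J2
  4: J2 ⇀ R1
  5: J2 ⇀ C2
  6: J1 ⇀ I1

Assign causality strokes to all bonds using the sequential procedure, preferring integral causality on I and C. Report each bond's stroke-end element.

#3 |J2  (Se1 fixes effort; stroke away)
#2 |J1  (C1: C, integral causality)
#5 |J2  (C2: C, integral causality)
#6 |I1  (I1 integral (f out))
#0 |J1  (common-f at J1 fixed by 6)
#1 |TF1  (TF1 one-in-one-out from 0)
#4 |J2  (1-jn J2 has f-setter on 1)

b0 |J1
b1 |TF1
b2 |J1
b3 |J2
b4 |J2
b5 |J2
b6 |I1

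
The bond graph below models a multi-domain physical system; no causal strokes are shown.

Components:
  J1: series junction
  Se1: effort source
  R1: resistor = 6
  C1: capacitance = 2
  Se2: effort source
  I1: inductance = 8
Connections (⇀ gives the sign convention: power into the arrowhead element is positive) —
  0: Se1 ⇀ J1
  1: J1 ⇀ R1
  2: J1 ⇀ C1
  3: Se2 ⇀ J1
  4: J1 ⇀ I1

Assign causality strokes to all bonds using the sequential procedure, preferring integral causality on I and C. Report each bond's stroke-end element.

b0 |J1  (Se1 (Se) sets effort on bond)
b3 |J1  (Se2 (Se) sets effort on bond)
b2 |J1  (C1 outputs effort q/C1)
b4 |I1  (I1 outputs flow p/I1)
b1 |J1  (J1: bond 4 brought flow, rest push out)

β0 stroke→J1
β1 stroke→J1
β2 stroke→J1
β3 stroke→J1
β4 stroke→I1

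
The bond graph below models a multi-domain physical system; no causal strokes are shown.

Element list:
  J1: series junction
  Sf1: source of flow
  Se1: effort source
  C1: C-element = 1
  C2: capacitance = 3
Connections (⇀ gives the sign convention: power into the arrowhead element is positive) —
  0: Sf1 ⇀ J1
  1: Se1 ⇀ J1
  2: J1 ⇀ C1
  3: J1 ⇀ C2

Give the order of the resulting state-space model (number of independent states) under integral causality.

β0 stroke→Sf1  (source Sf1 imposes f)
β1 stroke→J1  (Se1 fixes effort; stroke away)
β2 stroke→J1  (1-jn J1 has f-setter on 0)
β3 stroke→J1  (common-f at J1 fixed by 0)

2  (C1, C2 all integral)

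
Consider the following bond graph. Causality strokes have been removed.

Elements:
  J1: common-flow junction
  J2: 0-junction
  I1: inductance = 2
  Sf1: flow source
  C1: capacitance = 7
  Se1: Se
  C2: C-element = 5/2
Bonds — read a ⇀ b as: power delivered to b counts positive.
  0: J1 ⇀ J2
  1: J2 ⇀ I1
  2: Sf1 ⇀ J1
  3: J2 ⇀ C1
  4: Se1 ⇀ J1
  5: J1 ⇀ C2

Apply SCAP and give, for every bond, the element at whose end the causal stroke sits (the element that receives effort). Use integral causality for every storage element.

bond 2 stroke→Sf1  (source Sf1 imposes f)
bond 4 stroke→J1  (Se1 fixes effort; stroke away)
bond 0 stroke→J1  (J1: bond 2 brought flow, rest push out)
bond 5 stroke→J1  (J1 flow already set via bond 2)
bond 1 stroke→I1  (I1 outputs flow p/I1)
bond 3 stroke→J2  (J2: last free bond brings effort in)

b0 stroke at J1
b1 stroke at I1
b2 stroke at Sf1
b3 stroke at J2
b4 stroke at J1
b5 stroke at J1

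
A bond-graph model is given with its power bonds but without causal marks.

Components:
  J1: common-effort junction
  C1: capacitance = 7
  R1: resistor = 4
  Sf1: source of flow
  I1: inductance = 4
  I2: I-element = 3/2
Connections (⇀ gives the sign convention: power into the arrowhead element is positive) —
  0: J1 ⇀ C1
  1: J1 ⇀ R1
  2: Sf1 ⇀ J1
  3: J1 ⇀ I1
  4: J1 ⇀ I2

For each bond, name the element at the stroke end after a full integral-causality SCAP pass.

b0 stroke→J1
b1 stroke→R1
b2 stroke→Sf1
b3 stroke→I1
b4 stroke→I2

bond 2 stroke at Sf1  (Sf1 (Sf) sets flow on bond)
bond 0 stroke at J1  (C1 outputs effort q/C1)
bond 1 stroke at R1  (J1 effort already set via bond 0)
bond 3 stroke at I1  (J1: bond 0 brought effort, rest push out)
bond 4 stroke at I2  (J1: bond 0 brought effort, rest push out)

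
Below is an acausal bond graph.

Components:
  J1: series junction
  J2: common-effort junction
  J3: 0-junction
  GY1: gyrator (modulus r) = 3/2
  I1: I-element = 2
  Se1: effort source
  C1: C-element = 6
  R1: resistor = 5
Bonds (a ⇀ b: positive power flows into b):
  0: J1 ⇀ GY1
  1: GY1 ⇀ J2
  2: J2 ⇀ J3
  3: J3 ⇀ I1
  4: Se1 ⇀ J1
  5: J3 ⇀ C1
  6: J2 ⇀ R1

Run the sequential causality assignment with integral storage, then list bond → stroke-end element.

#0 stroke at GY1
#1 stroke at GY1
#2 stroke at J2
#3 stroke at I1
#4 stroke at J1
#5 stroke at J3
#6 stroke at R1

β4 |J1  (source Se1 imposes e)
β0 |GY1  (closing 1-jn rule on J1)
β1 |GY1  (GY1: gyrator matches bond 0)
β3 |I1  (prefer integral on I1)
β5 |J3  (prefer integral on C1)
β2 |J2  (J3 effort already set via bond 5)
β6 |R1  (J2: bond 2 brought effort, rest push out)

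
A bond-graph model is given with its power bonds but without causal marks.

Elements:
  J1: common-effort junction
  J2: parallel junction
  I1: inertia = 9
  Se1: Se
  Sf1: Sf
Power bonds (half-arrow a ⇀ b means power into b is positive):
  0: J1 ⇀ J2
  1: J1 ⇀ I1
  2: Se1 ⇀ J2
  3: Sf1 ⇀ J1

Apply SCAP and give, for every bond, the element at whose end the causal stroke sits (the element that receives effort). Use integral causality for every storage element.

b2 stroke at J2  (Se1 fixes effort; stroke away)
b3 stroke at Sf1  (Sf1 fixes flow; stroke at Sf1)
b0 stroke at J1  (0-jn J2 has e-setter on 2)
b1 stroke at I1  (J1 effort already set via bond 0)

β0 stroke→J1
β1 stroke→I1
β2 stroke→J2
β3 stroke→Sf1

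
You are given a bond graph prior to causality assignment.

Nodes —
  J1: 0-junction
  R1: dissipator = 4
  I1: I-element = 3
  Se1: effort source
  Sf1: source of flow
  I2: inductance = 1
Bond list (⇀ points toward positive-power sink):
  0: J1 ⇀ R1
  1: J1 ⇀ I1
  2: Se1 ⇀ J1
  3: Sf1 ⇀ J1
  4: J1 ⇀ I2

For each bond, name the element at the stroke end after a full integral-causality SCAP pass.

bond 0 |R1
bond 1 |I1
bond 2 |J1
bond 3 |Sf1
bond 4 |I2

β2 stroke→J1  (Se1 fixes effort; stroke away)
β3 stroke→Sf1  (Sf1: flow source, stroke at near end)
β0 stroke→R1  (0-jn J1 has e-setter on 2)
β1 stroke→I1  (J1 effort already set via bond 2)
β4 stroke→I2  (J1: bond 2 brought effort, rest push out)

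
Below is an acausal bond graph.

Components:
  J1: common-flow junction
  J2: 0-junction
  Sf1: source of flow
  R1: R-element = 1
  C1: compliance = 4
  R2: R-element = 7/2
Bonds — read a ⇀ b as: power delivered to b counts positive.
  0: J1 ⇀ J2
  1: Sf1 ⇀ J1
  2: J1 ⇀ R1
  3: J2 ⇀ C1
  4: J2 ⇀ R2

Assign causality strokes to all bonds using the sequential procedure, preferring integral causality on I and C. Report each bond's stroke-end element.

b1 →Sf1  (Sf1 fixes flow; stroke at Sf1)
b0 →J1  (common-f at J1 fixed by 1)
b2 →J1  (J1: bond 1 brought flow, rest push out)
b3 →J2  (C1 integral (e out))
b4 →R2  (J2 effort already set via bond 3)

#0 →J1
#1 →Sf1
#2 →J1
#3 →J2
#4 →R2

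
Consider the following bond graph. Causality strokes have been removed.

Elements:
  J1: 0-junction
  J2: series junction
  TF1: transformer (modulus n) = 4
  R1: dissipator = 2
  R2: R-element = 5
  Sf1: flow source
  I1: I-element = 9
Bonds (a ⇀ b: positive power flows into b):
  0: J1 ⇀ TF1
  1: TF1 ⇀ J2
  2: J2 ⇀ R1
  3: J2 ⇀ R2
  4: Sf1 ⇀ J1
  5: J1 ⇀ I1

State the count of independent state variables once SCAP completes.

b4 →Sf1  (Sf1 fixes flow; stroke at Sf1)
b5 →I1  (I1 integral (f out))
b0 →J1  (J1: last free bond brings effort in)
b1 →TF1  (TF1: transformer flips bond 0)
b2 →J2  (J2: bond 1 brought flow, rest push out)
b3 →J2  (common-f at J2 fixed by 1)

1  (I1 all integral)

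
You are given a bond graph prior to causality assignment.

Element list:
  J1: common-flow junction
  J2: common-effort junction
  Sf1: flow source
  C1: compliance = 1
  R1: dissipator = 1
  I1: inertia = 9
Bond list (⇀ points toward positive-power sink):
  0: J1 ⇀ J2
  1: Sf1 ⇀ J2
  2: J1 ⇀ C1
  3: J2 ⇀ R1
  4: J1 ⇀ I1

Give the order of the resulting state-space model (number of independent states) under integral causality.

β1 stroke→Sf1  (Sf1 fixes flow; stroke at Sf1)
β2 stroke→J1  (C1: C, integral causality)
β4 stroke→I1  (prefer integral on I1)
β0 stroke→J1  (J1 flow already set via bond 4)
β3 stroke→J2  (J2 needs exactly one e-in)

2  (C1, I1 all integral)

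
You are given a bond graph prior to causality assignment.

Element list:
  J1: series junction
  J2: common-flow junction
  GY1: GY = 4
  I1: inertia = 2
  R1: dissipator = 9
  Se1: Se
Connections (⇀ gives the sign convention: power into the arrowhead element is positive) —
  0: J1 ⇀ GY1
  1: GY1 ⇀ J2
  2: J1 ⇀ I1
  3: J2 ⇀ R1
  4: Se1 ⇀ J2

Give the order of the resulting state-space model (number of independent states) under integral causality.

1  (I1 all integral)

β4 →J2  (source Se1 imposes e)
β2 →I1  (I1: I, integral causality)
β0 →J1  (J1 flow already set via bond 2)
β1 →J2  (GY GY1: same side as bond 0)
β3 →R1  (only one flow-in slot at J2)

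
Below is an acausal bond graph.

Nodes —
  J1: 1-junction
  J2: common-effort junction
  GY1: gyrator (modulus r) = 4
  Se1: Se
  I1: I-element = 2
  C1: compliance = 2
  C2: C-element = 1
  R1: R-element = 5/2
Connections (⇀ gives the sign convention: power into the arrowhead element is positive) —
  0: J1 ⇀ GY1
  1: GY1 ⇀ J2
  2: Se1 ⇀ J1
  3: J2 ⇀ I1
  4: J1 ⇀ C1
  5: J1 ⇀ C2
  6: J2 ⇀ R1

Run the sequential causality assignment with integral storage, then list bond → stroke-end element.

b0 stroke at GY1
b1 stroke at GY1
b2 stroke at J1
b3 stroke at I1
b4 stroke at J1
b5 stroke at J1
b6 stroke at J2

β2 →J1  (Se1 (Se) sets effort on bond)
β3 →I1  (prefer integral on I1)
β4 →J1  (C1 integral (e out))
β5 →J1  (C2 outputs effort q/C2)
β0 →GY1  (only one flow-in slot at J1)
β1 →GY1  (GY1: gyrator matches bond 0)
β6 →J2  (only one effort-in slot at J2)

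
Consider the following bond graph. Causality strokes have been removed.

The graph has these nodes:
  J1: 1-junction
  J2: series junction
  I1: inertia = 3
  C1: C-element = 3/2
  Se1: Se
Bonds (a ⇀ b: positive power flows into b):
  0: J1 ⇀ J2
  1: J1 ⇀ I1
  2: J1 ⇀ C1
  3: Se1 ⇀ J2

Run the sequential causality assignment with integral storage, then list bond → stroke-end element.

b3 →J2  (Se1: effort source, stroke at far end)
b0 →J1  (only one flow-in slot at J2)
b1 →I1  (I1 outputs flow p/I1)
b2 →J1  (J1: bond 1 brought flow, rest push out)

b0 stroke at J1
b1 stroke at I1
b2 stroke at J1
b3 stroke at J2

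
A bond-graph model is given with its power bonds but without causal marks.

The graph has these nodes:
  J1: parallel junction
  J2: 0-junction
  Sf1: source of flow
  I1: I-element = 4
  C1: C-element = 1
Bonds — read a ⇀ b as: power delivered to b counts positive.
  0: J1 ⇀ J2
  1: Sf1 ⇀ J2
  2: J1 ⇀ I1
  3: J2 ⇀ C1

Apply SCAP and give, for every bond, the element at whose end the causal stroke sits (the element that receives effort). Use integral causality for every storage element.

β0 stroke→J1
β1 stroke→Sf1
β2 stroke→I1
β3 stroke→J2

β1 stroke at Sf1  (Sf1: flow source, stroke at near end)
β2 stroke at I1  (I1 integral (f out))
β0 stroke at J1  (J1 needs exactly one e-in)
β3 stroke at J2  (J2: last free bond brings effort in)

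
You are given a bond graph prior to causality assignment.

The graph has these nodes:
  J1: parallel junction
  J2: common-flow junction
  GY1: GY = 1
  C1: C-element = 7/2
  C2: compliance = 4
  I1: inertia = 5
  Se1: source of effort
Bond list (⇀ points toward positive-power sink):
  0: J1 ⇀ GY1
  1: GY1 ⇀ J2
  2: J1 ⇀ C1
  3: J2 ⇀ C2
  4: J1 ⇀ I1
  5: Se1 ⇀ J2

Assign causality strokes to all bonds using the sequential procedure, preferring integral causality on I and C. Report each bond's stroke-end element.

bond 0 stroke at GY1
bond 1 stroke at GY1
bond 2 stroke at J1
bond 3 stroke at J2
bond 4 stroke at I1
bond 5 stroke at J2

b5 →J2  (Se1 fixes effort; stroke away)
b2 →J1  (C1 outputs effort q/C1)
b0 →GY1  (J1: bond 2 brought effort, rest push out)
b4 →I1  (common-e at J1 fixed by 2)
b1 →GY1  (GY1 both-in/both-out from 0)
b3 →J2  (J2 flow already set via bond 1)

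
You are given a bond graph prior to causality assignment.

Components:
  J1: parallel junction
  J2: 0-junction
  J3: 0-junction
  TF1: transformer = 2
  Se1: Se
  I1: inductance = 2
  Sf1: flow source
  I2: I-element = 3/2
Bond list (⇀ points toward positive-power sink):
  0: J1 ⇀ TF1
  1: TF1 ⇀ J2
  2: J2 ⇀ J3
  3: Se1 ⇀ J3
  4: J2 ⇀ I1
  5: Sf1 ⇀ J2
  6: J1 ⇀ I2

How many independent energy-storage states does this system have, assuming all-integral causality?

b3 →J3  (source Se1 imposes e)
b5 →Sf1  (source Sf1 imposes f)
b2 →J2  (J3 effort already set via bond 3)
b1 →TF1  (common-e at J2 fixed by 2)
b4 →I1  (J2 effort already set via bond 2)
b0 →J1  (TF TF1: opposite of bond 1)
b6 →I2  (J1: bond 0 brought effort, rest push out)

2  (I1, I2 all integral)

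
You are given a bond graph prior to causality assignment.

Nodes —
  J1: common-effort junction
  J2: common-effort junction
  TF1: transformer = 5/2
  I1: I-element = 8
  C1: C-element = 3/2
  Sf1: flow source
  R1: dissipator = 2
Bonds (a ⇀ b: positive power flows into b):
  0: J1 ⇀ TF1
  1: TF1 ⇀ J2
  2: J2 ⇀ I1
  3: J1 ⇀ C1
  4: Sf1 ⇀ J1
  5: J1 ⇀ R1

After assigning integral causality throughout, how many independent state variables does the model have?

2  (C1, I1 all integral)

bond 4 →Sf1  (source Sf1 imposes f)
bond 2 →I1  (I1: I, integral causality)
bond 1 →J2  (only one effort-in slot at J2)
bond 0 →TF1  (TF TF1: opposite of bond 1)
bond 3 →J1  (C1 outputs effort q/C1)
bond 5 →R1  (common-e at J1 fixed by 3)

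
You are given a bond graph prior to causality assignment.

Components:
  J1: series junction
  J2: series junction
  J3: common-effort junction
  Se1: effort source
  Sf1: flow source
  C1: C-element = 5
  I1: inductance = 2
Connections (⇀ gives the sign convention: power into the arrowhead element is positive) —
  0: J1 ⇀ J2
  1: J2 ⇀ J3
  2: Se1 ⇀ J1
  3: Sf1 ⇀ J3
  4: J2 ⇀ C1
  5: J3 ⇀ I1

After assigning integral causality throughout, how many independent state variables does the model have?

2  (C1, I1 all integral)

β2 →J1  (Se1: effort source, stroke at far end)
β3 →Sf1  (source Sf1 imposes f)
β0 →J2  (J1 needs exactly one f-in)
β4 →J2  (prefer integral on C1)
β1 →J3  (J2: last free bond brings flow in)
β5 →I1  (common-e at J3 fixed by 1)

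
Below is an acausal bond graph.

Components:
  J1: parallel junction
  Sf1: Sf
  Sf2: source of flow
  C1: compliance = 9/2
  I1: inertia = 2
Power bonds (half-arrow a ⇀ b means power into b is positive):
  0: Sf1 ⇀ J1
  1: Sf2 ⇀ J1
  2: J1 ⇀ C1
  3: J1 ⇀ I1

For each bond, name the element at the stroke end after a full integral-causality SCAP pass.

#0 stroke→Sf1  (Sf1: flow source, stroke at near end)
#1 stroke→Sf2  (Sf2 (Sf) sets flow on bond)
#2 stroke→J1  (C1: C, integral causality)
#3 stroke→I1  (common-e at J1 fixed by 2)

#0 stroke at Sf1
#1 stroke at Sf2
#2 stroke at J1
#3 stroke at I1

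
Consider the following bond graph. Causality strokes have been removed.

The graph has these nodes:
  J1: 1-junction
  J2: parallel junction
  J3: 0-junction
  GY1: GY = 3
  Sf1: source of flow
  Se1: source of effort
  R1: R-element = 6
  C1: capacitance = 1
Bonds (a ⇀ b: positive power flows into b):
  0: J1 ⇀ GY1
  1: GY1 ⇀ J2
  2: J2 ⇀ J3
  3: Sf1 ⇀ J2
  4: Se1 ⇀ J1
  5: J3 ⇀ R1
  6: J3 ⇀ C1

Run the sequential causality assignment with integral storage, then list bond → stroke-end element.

#3 →Sf1  (Sf1 fixes flow; stroke at Sf1)
#4 →J1  (Se1 (Se) sets effort on bond)
#0 →GY1  (closing 1-jn rule on J1)
#1 →GY1  (GY1: gyrator matches bond 0)
#2 →J2  (J2: last free bond brings effort in)
#6 →J3  (C1 integral (e out))
#5 →R1  (0-jn J3 has e-setter on 6)

bond 0 stroke at GY1
bond 1 stroke at GY1
bond 2 stroke at J2
bond 3 stroke at Sf1
bond 4 stroke at J1
bond 5 stroke at R1
bond 6 stroke at J3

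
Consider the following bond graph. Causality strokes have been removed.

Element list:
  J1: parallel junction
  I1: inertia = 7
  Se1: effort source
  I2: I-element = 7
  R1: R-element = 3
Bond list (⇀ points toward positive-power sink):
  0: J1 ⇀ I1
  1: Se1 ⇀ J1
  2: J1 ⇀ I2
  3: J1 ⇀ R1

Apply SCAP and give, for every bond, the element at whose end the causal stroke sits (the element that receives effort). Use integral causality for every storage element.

b0 stroke at I1
b1 stroke at J1
b2 stroke at I2
b3 stroke at R1

b1 stroke at J1  (source Se1 imposes e)
b0 stroke at I1  (0-jn J1 has e-setter on 1)
b2 stroke at I2  (J1 effort already set via bond 1)
b3 stroke at R1  (J1 effort already set via bond 1)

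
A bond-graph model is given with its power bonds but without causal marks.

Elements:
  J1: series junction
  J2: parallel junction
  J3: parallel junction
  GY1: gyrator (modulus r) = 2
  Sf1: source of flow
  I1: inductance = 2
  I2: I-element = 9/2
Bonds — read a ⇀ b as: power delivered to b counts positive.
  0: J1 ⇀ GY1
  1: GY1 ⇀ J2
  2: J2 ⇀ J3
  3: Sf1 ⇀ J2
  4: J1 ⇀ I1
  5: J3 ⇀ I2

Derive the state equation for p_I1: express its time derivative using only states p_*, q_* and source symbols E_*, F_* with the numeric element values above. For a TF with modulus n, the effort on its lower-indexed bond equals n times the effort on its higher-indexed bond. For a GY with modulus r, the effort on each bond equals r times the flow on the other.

β3 |Sf1  (Sf1 fixes flow; stroke at Sf1)
β4 |I1  (I1 outputs flow p/I1)
β0 |J1  (common-f at J1 fixed by 4)
β1 |J2  (GY1: gyrator matches bond 0)
β2 |J3  (0-jn J2 has e-setter on 1)
β5 |I2  (common-e at J3 fixed by 2)

dp_I1/dt = 2*F_Sf1 - 4*p_I2/9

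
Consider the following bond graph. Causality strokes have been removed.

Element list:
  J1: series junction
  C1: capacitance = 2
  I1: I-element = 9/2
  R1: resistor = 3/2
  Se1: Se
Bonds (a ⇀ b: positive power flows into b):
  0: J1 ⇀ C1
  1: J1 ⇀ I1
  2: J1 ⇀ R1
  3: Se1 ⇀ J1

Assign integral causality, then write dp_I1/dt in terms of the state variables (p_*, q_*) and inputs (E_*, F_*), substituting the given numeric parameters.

dp_I1/dt = E_Se1 - p_I1/3 - q_C1/2

#3 stroke→J1  (source Se1 imposes e)
#0 stroke→J1  (C1 outputs effort q/C1)
#1 stroke→I1  (I1 integral (f out))
#2 stroke→J1  (1-jn J1 has f-setter on 1)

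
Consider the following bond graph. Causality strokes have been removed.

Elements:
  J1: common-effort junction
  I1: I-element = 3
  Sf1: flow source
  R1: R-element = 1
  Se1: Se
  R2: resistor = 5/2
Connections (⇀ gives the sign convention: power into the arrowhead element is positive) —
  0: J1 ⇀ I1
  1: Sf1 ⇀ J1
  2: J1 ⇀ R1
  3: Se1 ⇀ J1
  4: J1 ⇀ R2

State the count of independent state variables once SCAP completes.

1  (I1 all integral)

bond 1 stroke→Sf1  (Sf1 (Sf) sets flow on bond)
bond 3 stroke→J1  (Se1 fixes effort; stroke away)
bond 0 stroke→I1  (J1: bond 3 brought effort, rest push out)
bond 2 stroke→R1  (common-e at J1 fixed by 3)
bond 4 stroke→R2  (J1 effort already set via bond 3)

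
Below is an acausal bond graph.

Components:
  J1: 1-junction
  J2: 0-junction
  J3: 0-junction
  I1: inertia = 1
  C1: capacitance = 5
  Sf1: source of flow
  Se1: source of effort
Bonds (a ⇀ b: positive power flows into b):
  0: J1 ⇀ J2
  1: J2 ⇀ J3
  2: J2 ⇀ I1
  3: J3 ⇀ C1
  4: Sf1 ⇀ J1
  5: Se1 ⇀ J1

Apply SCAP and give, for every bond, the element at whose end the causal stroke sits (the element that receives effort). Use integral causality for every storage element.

β0 stroke at J1
β1 stroke at J2
β2 stroke at I1
β3 stroke at J3
β4 stroke at Sf1
β5 stroke at J1

β4 →Sf1  (Sf1: flow source, stroke at near end)
β5 →J1  (Se1: effort source, stroke at far end)
β0 →J1  (1-jn J1 has f-setter on 4)
β2 →I1  (I1 integral (f out))
β1 →J2  (closing 0-jn rule on J2)
β3 →J3  (only one effort-in slot at J3)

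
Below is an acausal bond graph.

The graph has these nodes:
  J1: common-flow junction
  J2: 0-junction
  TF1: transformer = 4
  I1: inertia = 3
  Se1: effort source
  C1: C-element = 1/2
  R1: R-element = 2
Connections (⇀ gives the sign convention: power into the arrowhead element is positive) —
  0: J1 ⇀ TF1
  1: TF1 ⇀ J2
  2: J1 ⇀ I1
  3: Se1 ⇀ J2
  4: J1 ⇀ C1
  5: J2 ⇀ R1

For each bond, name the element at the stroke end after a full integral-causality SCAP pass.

b3 →J2  (Se1 fixes effort; stroke away)
b1 →TF1  (common-e at J2 fixed by 3)
b5 →R1  (J2: bond 3 brought effort, rest push out)
b0 →J1  (TF1: transformer flips bond 1)
b2 →I1  (I1 outputs flow p/I1)
b4 →J1  (1-jn J1 has f-setter on 2)

b0 |J1
b1 |TF1
b2 |I1
b3 |J2
b4 |J1
b5 |R1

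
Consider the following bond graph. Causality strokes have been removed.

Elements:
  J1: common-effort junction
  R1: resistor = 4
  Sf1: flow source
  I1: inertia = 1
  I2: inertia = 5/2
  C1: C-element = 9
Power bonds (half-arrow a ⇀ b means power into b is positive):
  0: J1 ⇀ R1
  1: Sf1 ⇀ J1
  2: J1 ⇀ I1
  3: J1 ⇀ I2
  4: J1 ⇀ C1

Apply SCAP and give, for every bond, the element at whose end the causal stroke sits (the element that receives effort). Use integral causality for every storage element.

bond 0 stroke at R1
bond 1 stroke at Sf1
bond 2 stroke at I1
bond 3 stroke at I2
bond 4 stroke at J1

bond 1 stroke→Sf1  (source Sf1 imposes f)
bond 2 stroke→I1  (I1: I, integral causality)
bond 3 stroke→I2  (I2 integral (f out))
bond 4 stroke→J1  (C1: C, integral causality)
bond 0 stroke→R1  (J1: bond 4 brought effort, rest push out)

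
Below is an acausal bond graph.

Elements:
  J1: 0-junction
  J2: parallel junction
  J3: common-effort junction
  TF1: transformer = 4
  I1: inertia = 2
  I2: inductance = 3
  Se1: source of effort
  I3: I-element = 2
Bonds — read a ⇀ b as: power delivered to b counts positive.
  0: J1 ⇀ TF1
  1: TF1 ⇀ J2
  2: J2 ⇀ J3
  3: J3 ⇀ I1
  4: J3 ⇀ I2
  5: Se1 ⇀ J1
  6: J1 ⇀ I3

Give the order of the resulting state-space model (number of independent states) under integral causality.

3  (I1, I2, I3 all integral)

β5 stroke at J1  (Se1: effort source, stroke at far end)
β0 stroke at TF1  (J1 effort already set via bond 5)
β6 stroke at I3  (J1: bond 5 brought effort, rest push out)
β1 stroke at J2  (TF1 one-in-one-out from 0)
β2 stroke at J3  (common-e at J2 fixed by 1)
β3 stroke at I1  (J3: bond 2 brought effort, rest push out)
β4 stroke at I2  (J3: bond 2 brought effort, rest push out)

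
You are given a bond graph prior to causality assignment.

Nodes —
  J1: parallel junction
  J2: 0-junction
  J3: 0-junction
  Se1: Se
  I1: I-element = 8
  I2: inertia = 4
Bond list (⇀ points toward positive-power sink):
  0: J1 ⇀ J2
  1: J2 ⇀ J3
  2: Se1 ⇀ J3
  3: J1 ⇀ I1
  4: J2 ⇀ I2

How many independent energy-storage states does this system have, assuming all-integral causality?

2  (I1, I2 all integral)

#2 stroke at J3  (Se1: effort source, stroke at far end)
#1 stroke at J2  (0-jn J3 has e-setter on 2)
#0 stroke at J1  (common-e at J2 fixed by 1)
#4 stroke at I2  (common-e at J2 fixed by 1)
#3 stroke at I1  (common-e at J1 fixed by 0)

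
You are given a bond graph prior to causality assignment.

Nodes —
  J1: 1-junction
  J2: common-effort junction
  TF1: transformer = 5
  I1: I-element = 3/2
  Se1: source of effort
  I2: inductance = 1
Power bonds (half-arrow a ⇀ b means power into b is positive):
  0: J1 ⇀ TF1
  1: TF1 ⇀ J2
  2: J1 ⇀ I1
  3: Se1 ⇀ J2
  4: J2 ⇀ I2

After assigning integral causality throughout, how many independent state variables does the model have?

2  (I1, I2 all integral)

bond 3 →J2  (Se1 fixes effort; stroke away)
bond 1 →TF1  (common-e at J2 fixed by 3)
bond 4 →I2  (0-jn J2 has e-setter on 3)
bond 0 →J1  (through TF1, causality passes straight; one stroke at TF1)
bond 2 →I1  (J1: last free bond brings flow in)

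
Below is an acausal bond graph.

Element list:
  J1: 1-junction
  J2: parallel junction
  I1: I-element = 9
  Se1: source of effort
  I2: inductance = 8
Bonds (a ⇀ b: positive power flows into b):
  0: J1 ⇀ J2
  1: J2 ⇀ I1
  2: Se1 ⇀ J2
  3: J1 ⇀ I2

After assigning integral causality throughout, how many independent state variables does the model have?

2  (I1, I2 all integral)

β2 stroke at J2  (source Se1 imposes e)
β0 stroke at J1  (J2 effort already set via bond 2)
β1 stroke at I1  (0-jn J2 has e-setter on 2)
β3 stroke at I2  (J1: last free bond brings flow in)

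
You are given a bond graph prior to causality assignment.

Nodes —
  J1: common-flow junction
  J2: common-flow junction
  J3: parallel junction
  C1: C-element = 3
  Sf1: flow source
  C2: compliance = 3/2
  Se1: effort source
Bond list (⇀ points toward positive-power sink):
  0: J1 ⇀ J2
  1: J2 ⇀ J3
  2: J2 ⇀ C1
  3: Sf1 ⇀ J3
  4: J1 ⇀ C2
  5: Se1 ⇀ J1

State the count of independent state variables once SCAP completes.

2  (C1, C2 all integral)

bond 3 |Sf1  (source Sf1 imposes f)
bond 5 |J1  (source Se1 imposes e)
bond 1 |J3  (J3 needs exactly one e-in)
bond 0 |J2  (J2: bond 1 brought flow, rest push out)
bond 2 |J2  (common-f at J2 fixed by 1)
bond 4 |J1  (common-f at J1 fixed by 0)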